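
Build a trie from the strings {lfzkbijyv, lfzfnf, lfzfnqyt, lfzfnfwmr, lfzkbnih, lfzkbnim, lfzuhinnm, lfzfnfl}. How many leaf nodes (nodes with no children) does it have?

Leaves are exactly the stored words that no other stored word extends.
Those words: "lfzfnfl", "lfzfnfwmr", "lfzfnqyt", "lfzkbijyv", "lfzkbnih", "lfzkbnim", "lfzuhinnm"
Leaf count: 7

7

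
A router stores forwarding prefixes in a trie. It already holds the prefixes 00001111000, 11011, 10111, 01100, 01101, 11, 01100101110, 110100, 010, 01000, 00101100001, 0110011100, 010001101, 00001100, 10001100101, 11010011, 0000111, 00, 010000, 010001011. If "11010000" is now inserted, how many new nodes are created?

2

Walking "11010000" from the root, the first 6 characters ("110100") follow existing edges; "0" is the first miss.
New nodes needed: |"11010000"| − 6 = 8 − 6 = 2.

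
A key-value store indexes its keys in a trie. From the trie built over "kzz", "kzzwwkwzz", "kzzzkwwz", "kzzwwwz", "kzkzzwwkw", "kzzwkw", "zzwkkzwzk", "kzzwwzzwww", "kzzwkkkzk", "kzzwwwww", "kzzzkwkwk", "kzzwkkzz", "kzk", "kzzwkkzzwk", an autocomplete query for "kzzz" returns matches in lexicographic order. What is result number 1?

Filter for "kzzz…" and sort: "kzzzkwkwk", "kzzzkwwz"
Position 1: kzzzkwkwk

kzzzkwkwk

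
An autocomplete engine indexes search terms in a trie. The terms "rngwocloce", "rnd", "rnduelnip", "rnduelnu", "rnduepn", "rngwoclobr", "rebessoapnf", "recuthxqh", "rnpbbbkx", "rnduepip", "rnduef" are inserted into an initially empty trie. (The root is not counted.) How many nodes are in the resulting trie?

Insert word by word; a character creates a node only if that edge doesn't already exist:
  "rngwocloce" → 10 new (r, n, g, w, o, c, l, o, c, e)
  "rnd" → prefix "rn" already present; 1 new (d)
  "rnduelnip" → prefix "rnd" already present; 6 new (u, e, l, n, i, p)
  "rnduelnu" → prefix "rndueln" already present; 1 new (u)
  "rnduepn" → prefix "rndue" already present; 2 new (p, n)
  "rngwoclobr" → prefix "rngwoclo" already present; 2 new (b, r)
  "rebessoapnf" → prefix "r" already present; 10 new (e, b, e, s, s, o, a, p, n, f)
  "recuthxqh" → prefix "re" already present; 7 new (c, u, t, h, x, q, h)
  "rnpbbbkx" → prefix "rn" already present; 6 new (p, b, b, b, k, x)
  "rnduepip" → prefix "rnduep" already present; 2 new (i, p)
  "rnduef" → prefix "rndue" already present; 1 new (f)
Total nodes = 10 + 1 + 6 + 1 + 2 + 2 + 10 + 7 + 6 + 2 + 1 = 48

48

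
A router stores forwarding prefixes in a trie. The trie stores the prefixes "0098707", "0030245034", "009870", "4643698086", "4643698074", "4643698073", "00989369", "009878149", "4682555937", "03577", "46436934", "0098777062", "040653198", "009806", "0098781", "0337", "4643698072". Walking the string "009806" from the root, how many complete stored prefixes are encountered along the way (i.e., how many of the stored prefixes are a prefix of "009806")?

1

Walk "009806" from the root; an end-of-word marker is hit whenever a stored word is a prefix of "009806".
Prefixes of the query that are stored words: "009806"
Count: 1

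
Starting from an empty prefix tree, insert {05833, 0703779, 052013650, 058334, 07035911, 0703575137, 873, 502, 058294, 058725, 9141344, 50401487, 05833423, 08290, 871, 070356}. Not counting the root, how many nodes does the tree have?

61

Trace insertions, counting only characters that open a new branch:
  "05833" → 5 new (0, 5, 8, 3, 3)
  "0703779" → prefix "0" already present; 6 new (7, 0, 3, 7, 7, 9)
  "052013650" → prefix "05" already present; 7 new (2, 0, 1, 3, 6, 5, 0)
  "058334" → prefix "05833" already present; 1 new (4)
  "07035911" → prefix "0703" already present; 4 new (5, 9, 1, 1)
  "0703575137" → prefix "07035" already present; 5 new (7, 5, 1, 3, 7)
  "873" → 3 new (8, 7, 3)
  "502" → 3 new (5, 0, 2)
  "058294" → prefix "058" already present; 3 new (2, 9, 4)
  "058725" → prefix "058" already present; 3 new (7, 2, 5)
  "9141344" → 7 new (9, 1, 4, 1, 3, 4, 4)
  "50401487" → prefix "50" already present; 6 new (4, 0, 1, 4, 8, 7)
  "05833423" → prefix "058334" already present; 2 new (2, 3)
  "08290" → prefix "0" already present; 4 new (8, 2, 9, 0)
  "871" → prefix "87" already present; 1 new (1)
  "070356" → prefix "07035" already present; 1 new (6)
Total nodes = 5 + 6 + 7 + 1 + 4 + 5 + 3 + 3 + 3 + 3 + 7 + 6 + 2 + 4 + 1 + 1 = 61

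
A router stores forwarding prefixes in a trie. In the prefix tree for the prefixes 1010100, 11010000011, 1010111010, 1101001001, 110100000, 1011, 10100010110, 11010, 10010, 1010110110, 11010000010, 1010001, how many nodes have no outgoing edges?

9

Leaves are exactly the stored words that no other stored word extends.
Those words: "10010", "10100010110", "1010100", "1010110110", "1010111010", "1011", "11010000010", "11010000011", "1101001001"
Leaf count: 9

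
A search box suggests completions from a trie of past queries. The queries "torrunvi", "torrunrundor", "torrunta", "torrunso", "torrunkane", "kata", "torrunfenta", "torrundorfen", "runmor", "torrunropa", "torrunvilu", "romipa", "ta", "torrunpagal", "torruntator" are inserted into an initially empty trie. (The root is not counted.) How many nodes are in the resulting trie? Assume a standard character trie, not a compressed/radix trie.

62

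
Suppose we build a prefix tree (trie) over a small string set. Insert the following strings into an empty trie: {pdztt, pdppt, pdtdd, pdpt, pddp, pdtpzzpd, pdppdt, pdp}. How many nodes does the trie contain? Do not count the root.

Trace insertions, counting only characters that open a new branch:
  "pdztt" → 5 new (p, d, z, t, t)
  "pdppt" → prefix "pd" already present; 3 new (p, p, t)
  "pdtdd" → prefix "pd" already present; 3 new (t, d, d)
  "pdpt" → prefix "pdp" already present; 1 new (t)
  "pddp" → prefix "pd" already present; 2 new (d, p)
  "pdtpzzpd" → prefix "pdt" already present; 5 new (p, z, z, p, d)
  "pdppdt" → prefix "pdpp" already present; 2 new (d, t)
  "pdp" → prefix "pdp" already present; 0 new (none)
Total nodes = 5 + 3 + 3 + 1 + 2 + 5 + 2 + 0 = 21

21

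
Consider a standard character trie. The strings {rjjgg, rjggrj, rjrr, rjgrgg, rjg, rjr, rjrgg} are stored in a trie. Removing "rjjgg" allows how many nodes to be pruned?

A node on "rjjgg"'s path can go only if nothing else ends at it or branches off below it.
The suffix "jgg" (3 nodes) is used only by "rjjgg"; the node for "rj" still has the child "g", so pruning stops there.
Nodes removed: 3

3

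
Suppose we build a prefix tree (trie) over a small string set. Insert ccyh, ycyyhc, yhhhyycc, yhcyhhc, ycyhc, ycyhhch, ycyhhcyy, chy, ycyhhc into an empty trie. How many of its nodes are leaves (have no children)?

8

A leaf is a node with no children — equivalently, the end of a word that is not a proper prefix of any other stored word.
Those words: "ccyh", "chy", "ycyhc", "ycyhhch", "ycyhhcyy", "ycyyhc", "yhcyhhc", "yhhhyycc"
Leaf count: 8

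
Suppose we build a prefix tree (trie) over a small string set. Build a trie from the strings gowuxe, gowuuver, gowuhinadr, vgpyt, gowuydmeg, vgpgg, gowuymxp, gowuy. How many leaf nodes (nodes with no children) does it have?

A leaf is a node with no children — equivalently, the end of a word that is not a proper prefix of any other stored word.
Those words: "gowuhinadr", "gowuuver", "gowuxe", "gowuydmeg", "gowuymxp", "vgpgg", "vgpyt"
Leaf count: 7

7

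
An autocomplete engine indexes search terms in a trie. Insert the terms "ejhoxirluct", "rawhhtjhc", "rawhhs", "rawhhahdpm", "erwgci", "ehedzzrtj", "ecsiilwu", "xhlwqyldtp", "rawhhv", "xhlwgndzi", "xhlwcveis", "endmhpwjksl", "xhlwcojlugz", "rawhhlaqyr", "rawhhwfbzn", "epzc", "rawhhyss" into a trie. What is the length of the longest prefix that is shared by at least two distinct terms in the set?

5

Equivalently: take the maximum, over all pairs, of their longest common prefix length.
e.g. "rawhhahdpm" and "rawhhlaqyr" share the prefix "rawhh" of length 5; no pair shares a longer one.
Longest shared-prefix length: 5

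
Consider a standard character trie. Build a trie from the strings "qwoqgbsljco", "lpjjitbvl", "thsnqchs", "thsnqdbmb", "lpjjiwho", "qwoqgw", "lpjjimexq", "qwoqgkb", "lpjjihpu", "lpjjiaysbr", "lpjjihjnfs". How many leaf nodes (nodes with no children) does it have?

A leaf is a node with no children — equivalently, the end of a word that is not a proper prefix of any other stored word.
Those words: "lpjjiaysbr", "lpjjihjnfs", "lpjjihpu", "lpjjimexq", "lpjjitbvl", "lpjjiwho", "qwoqgbsljco", "qwoqgkb", "qwoqgw", "thsnqchs", "thsnqdbmb"
Leaf count: 11

11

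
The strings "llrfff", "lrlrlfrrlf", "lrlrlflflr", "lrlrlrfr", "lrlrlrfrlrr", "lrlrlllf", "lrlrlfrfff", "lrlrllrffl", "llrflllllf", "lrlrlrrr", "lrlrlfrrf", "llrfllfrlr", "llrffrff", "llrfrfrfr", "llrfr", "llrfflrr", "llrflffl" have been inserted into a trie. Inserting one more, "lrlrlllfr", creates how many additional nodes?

1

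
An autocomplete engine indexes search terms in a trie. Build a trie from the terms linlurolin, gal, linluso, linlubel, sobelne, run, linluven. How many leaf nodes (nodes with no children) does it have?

Leaves are exactly the stored words that no other stored word extends.
Those words: "gal", "linlubel", "linlurolin", "linluso", "linluven", "run", "sobelne"
Leaf count: 7

7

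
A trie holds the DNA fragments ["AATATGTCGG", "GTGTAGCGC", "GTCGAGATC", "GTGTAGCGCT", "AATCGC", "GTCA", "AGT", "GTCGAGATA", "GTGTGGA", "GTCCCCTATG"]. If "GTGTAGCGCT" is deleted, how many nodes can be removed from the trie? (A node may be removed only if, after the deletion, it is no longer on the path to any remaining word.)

1

After clearing the end-marker at "GTGTAGCGCT", prune upward until reaching a node still needed by another word.
The suffix "T" (1 node) is used only by "GTGTAGCGCT"; "GTGTAGCGC" is itself a stored word, so pruning stops there.
Nodes removed: 1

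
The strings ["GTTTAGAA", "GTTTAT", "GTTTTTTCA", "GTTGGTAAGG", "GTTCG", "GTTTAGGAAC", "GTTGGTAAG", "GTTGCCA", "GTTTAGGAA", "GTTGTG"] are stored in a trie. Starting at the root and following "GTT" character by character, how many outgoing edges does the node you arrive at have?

3

Walk "GTT" from the root, arriving at one node.
Characters that immediately follow "GTT" among the stored strings: {C, G, T}.
That node has 3 child edges.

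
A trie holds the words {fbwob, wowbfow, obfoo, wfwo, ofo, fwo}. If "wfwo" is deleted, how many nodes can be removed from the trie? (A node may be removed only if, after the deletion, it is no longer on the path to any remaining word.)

Walk "wfwo" from the leaf back toward the root, removing each node that no remaining word uses.
The suffix "fwo" (3 nodes) is used only by "wfwo"; the node for "w" still has the child "o", so pruning stops there.
Nodes removed: 3

3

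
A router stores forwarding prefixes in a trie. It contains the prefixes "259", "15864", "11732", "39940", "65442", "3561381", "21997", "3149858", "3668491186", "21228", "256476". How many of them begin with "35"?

Filter for entries beginning with "35":
Words under "35": 3561381
Count: 1

1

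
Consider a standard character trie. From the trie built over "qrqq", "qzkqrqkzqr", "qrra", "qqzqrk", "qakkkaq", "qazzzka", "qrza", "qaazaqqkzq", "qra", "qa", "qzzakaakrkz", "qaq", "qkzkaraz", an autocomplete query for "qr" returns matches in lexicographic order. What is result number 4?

qrza

Filter for "qr…" and sort: "qra", "qrqq", "qrra", "qrza"
Position 4: qrza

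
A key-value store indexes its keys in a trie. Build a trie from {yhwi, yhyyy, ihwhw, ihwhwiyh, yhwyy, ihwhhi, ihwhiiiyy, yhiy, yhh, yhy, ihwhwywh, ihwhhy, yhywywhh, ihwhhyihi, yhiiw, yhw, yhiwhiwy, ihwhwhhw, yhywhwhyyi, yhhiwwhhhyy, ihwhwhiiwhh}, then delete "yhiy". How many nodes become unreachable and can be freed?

1

A node on "yhiy"'s path can go only if nothing else ends at it or branches off below it.
The suffix "y" (1 node) is used only by "yhiy"; the node for "yhi" still has the child "i", so pruning stops there.
Nodes removed: 1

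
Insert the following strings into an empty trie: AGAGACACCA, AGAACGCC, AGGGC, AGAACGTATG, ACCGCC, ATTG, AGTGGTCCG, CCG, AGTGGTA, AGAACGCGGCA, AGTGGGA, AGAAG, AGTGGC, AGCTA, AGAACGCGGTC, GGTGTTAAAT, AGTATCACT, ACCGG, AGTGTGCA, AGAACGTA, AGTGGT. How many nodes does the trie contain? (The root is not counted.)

Insert word by word; a character creates a node only if that edge doesn't already exist:
  "AGAGACACCA" → 10 new (A, G, A, G, A, C, A, C, C, A)
  "AGAACGCC" → prefix "AGA" already present; 5 new (A, C, G, C, C)
  "AGGGC" → prefix "AG" already present; 3 new (G, G, C)
  "AGAACGTATG" → prefix "AGAACG" already present; 4 new (T, A, T, G)
  "ACCGCC" → prefix "A" already present; 5 new (C, C, G, C, C)
  "ATTG" → prefix "A" already present; 3 new (T, T, G)
  "AGTGGTCCG" → prefix "AG" already present; 7 new (T, G, G, T, C, C, G)
  "CCG" → 3 new (C, C, G)
  "AGTGGTA" → prefix "AGTGGT" already present; 1 new (A)
  "AGAACGCGGCA" → prefix "AGAACGC" already present; 4 new (G, G, C, A)
  "AGTGGGA" → prefix "AGTGG" already present; 2 new (G, A)
  "AGAAG" → prefix "AGAA" already present; 1 new (G)
  "AGTGGC" → prefix "AGTGG" already present; 1 new (C)
  "AGCTA" → prefix "AG" already present; 3 new (C, T, A)
  "AGAACGCGGTC" → prefix "AGAACGCGG" already present; 2 new (T, C)
  "GGTGTTAAAT" → 10 new (G, G, T, G, T, T, A, A, A, T)
  "AGTATCACT" → prefix "AGT" already present; 6 new (A, T, C, A, C, T)
  "ACCGG" → prefix "ACCG" already present; 1 new (G)
  "AGTGTGCA" → prefix "AGTG" already present; 4 new (T, G, C, A)
  "AGAACGTA" → prefix "AGAACGTA" already present; 0 new (none)
  "AGTGGT" → prefix "AGTGGT" already present; 0 new (none)
Total nodes = 10 + 5 + 3 + 4 + 5 + 3 + 7 + 3 + 1 + 4 + 2 + 1 + 1 + 3 + 2 + 10 + 6 + 1 + 4 + 0 + 0 = 75

75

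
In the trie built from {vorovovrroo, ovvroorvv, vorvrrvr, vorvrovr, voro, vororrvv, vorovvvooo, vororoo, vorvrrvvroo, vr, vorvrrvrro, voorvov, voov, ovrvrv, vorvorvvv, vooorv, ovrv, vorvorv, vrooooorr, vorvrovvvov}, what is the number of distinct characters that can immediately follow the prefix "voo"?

3

Follow the path "voo" to its node, then look at its outgoing edges.
Distinct next characters after "voo": o, r, v.
That node has 3 child edges.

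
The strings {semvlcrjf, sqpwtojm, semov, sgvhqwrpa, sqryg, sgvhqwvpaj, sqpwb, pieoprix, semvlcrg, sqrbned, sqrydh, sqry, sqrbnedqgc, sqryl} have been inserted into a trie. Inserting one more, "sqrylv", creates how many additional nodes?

"sqryl" is already a path in the trie; the remaining "v" must be added.
New nodes needed: |"sqrylv"| − 5 = 6 − 5 = 1.

1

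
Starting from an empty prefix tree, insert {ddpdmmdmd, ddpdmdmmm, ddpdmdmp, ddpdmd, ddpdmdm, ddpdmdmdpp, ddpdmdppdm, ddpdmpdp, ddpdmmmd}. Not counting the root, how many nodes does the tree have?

Count nodes per top-level branch (shared prefixes stored once):
  'd'-branch (ddpdmd, ddpdmdm, ddpdmdmdpp, ddpdmdmmm, ddpdmdmp, ddpdmdppdm, ddpdmmdmd, ddpdmmmd, ddpdmpdp): 26 nodes
Sum: 26

26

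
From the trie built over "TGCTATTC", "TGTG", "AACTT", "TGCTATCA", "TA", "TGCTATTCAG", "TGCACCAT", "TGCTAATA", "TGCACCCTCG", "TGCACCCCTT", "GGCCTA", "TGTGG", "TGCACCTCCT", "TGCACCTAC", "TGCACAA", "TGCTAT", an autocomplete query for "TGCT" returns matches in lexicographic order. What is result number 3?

TGCTATCA

Words with prefix "TGCT", in lexicographic order: "TGCTAATA", "TGCTAT", "TGCTATCA", "TGCTATTC", "TGCTATTCAG"
Position 3: TGCTATCA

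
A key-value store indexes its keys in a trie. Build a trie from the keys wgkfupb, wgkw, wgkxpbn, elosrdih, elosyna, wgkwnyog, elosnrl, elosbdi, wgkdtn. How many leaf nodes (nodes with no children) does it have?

8

Leaves are exactly the stored words that no other stored word extends.
Those words: "elosbdi", "elosnrl", "elosrdih", "elosyna", "wgkdtn", "wgkfupb", "wgkwnyog", "wgkxpbn"
Leaf count: 8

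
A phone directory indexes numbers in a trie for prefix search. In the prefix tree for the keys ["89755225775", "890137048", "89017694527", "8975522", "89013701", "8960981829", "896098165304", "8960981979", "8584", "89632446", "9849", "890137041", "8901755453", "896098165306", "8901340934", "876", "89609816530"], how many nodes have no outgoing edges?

15

A leaf is a node with no children — equivalently, the end of a word that is not a proper prefix of any other stored word.
Those words: "8584", "876", "8901340934", "89013701", "890137041", "890137048", "8901755453", "89017694527", "896098165304", "896098165306", "8960981829", "8960981979", "89632446", "89755225775", "9849"
Leaf count: 15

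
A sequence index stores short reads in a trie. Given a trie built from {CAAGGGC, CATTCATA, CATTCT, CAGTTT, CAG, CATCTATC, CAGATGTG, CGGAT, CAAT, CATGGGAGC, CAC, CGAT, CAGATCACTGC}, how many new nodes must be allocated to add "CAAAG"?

2

The longest prefix of "CAAAG" already in the trie is "CAA" (length 3).
New nodes needed: |"CAAAG"| − 3 = 5 − 3 = 2.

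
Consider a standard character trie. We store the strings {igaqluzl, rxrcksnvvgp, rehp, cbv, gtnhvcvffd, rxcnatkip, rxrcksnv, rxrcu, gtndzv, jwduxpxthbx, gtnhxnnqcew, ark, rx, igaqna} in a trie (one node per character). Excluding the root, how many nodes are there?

69

Insert word by word; a character creates a node only if that edge doesn't already exist:
  "igaqluzl" → 8 new (i, g, a, q, l, u, z, l)
  "rxrcksnvvgp" → 11 new (r, x, r, c, k, s, n, v, v, g, p)
  "rehp" → prefix "r" already present; 3 new (e, h, p)
  "cbv" → 3 new (c, b, v)
  "gtnhvcvffd" → 10 new (g, t, n, h, v, c, v, f, f, d)
  "rxcnatkip" → prefix "rx" already present; 7 new (c, n, a, t, k, i, p)
  "rxrcksnv" → prefix "rxrcksnv" already present; 0 new (none)
  "rxrcu" → prefix "rxrc" already present; 1 new (u)
  "gtndzv" → prefix "gtn" already present; 3 new (d, z, v)
  "jwduxpxthbx" → 11 new (j, w, d, u, x, p, x, t, h, b, x)
  "gtnhxnnqcew" → prefix "gtnh" already present; 7 new (x, n, n, q, c, e, w)
  "ark" → 3 new (a, r, k)
  "rx" → prefix "rx" already present; 0 new (none)
  "igaqna" → prefix "igaq" already present; 2 new (n, a)
Total nodes = 8 + 11 + 3 + 3 + 10 + 7 + 0 + 1 + 3 + 11 + 7 + 3 + 0 + 2 = 69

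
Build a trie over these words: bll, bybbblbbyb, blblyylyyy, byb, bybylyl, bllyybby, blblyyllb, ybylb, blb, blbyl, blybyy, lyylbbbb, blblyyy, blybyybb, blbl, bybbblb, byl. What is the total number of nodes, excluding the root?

For each word, the new-node count is its length minus the longest prefix already in the trie:
  "bll" → 3 new (b, l, l)
  "bybbblbbyb" → prefix "b" already present; 9 new (y, b, b, b, l, b, b, y, b)
  "blblyylyyy" → prefix "bl" already present; 8 new (b, l, y, y, l, y, y, y)
  "byb" → prefix "byb" already present; 0 new (none)
  "bybylyl" → prefix "byb" already present; 4 new (y, l, y, l)
  "bllyybby" → prefix "bll" already present; 5 new (y, y, b, b, y)
  "blblyyllb" → prefix "blblyyl" already present; 2 new (l, b)
  "ybylb" → 5 new (y, b, y, l, b)
  "blb" → prefix "blb" already present; 0 new (none)
  "blbyl" → prefix "blb" already present; 2 new (y, l)
  "blybyy" → prefix "bl" already present; 4 new (y, b, y, y)
  "lyylbbbb" → 8 new (l, y, y, l, b, b, b, b)
  "blblyyy" → prefix "blblyy" already present; 1 new (y)
  "blybyybb" → prefix "blybyy" already present; 2 new (b, b)
  "blbl" → prefix "blbl" already present; 0 new (none)
  "bybbblb" → prefix "bybbblb" already present; 0 new (none)
  "byl" → prefix "by" already present; 1 new (l)
Total nodes = 3 + 9 + 8 + 0 + 4 + 5 + 2 + 5 + 0 + 2 + 4 + 8 + 1 + 2 + 0 + 0 + 1 = 54

54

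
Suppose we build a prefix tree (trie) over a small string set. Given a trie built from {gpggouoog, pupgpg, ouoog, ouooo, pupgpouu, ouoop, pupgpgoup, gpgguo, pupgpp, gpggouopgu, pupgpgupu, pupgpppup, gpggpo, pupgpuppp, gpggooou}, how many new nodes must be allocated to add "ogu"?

2

Walking "ogu" from the root, the first 1 characters ("o") follow existing edges; "g" is the first miss.
Each of the 2 remaining characters creates one node.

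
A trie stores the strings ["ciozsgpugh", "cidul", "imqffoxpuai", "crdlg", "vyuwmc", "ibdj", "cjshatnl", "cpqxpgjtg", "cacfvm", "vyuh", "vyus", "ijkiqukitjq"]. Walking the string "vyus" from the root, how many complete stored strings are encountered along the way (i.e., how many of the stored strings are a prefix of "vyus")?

Check each prefix of "vyus" against the stored set — each match is an end-marker on the path.
Prefixes of the query that are stored words: "vyus"
Count: 1

1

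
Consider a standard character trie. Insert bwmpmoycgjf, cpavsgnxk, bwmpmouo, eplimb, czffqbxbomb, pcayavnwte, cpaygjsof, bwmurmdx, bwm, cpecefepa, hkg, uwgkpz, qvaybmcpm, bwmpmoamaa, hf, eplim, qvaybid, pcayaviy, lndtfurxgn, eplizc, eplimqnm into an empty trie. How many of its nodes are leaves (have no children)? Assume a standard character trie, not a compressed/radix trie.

19

A leaf is a node with no children — equivalently, the end of a word that is not a proper prefix of any other stored word.
Those words: "bwmpmoamaa", "bwmpmouo", "bwmpmoycgjf", "bwmurmdx", "cpavsgnxk", "cpaygjsof", "cpecefepa", "czffqbxbomb", "eplimb", "eplimqnm", "eplizc", "hf", "hkg", "lndtfurxgn", "pcayaviy", "pcayavnwte", "qvaybid", "qvaybmcpm", "uwgkpz"
Leaf count: 19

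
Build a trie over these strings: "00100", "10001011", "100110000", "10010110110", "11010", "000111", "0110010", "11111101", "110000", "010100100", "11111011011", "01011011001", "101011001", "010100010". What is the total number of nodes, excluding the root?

Insert word by word; a character creates a node only if that edge doesn't already exist:
  "00100" → 5 new (0, 0, 1, 0, 0)
  "10001011" → 8 new (1, 0, 0, 0, 1, 0, 1, 1)
  "100110000" → prefix "100" already present; 6 new (1, 1, 0, 0, 0, 0)
  "10010110110" → prefix "1001" already present; 7 new (0, 1, 1, 0, 1, 1, 0)
  "11010" → prefix "1" already present; 4 new (1, 0, 1, 0)
  "000111" → prefix "00" already present; 4 new (0, 1, 1, 1)
  "0110010" → prefix "0" already present; 6 new (1, 1, 0, 0, 1, 0)
  "11111101" → prefix "11" already present; 6 new (1, 1, 1, 1, 0, 1)
  "110000" → prefix "110" already present; 3 new (0, 0, 0)
  "010100100" → prefix "01" already present; 7 new (0, 1, 0, 0, 1, 0, 0)
  "11111011011" → prefix "11111" already present; 6 new (0, 1, 1, 0, 1, 1)
  "01011011001" → prefix "0101" already present; 7 new (1, 0, 1, 1, 0, 0, 1)
  "101011001" → prefix "10" already present; 7 new (1, 0, 1, 1, 0, 0, 1)
  "010100010" → prefix "010100" already present; 3 new (0, 1, 0)
Total nodes = 5 + 8 + 6 + 7 + 4 + 4 + 6 + 6 + 3 + 7 + 6 + 7 + 7 + 3 = 79

79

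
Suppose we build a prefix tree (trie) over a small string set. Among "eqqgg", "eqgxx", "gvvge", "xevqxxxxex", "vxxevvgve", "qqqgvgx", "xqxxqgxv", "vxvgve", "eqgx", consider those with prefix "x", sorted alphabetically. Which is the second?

Words with prefix "x", in lexicographic order: "xevqxxxxex", "xqxxqgxv"
The 2nd is xqxxqgxv.

xqxxqgxv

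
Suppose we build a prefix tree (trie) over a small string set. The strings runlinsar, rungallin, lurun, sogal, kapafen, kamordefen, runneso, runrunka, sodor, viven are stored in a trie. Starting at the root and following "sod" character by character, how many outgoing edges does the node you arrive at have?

1

Follow the path "sod" to its node, then look at its outgoing edges.
Characters that immediately follow "sod" among the stored strings: {o}.
That node has 1 child edge.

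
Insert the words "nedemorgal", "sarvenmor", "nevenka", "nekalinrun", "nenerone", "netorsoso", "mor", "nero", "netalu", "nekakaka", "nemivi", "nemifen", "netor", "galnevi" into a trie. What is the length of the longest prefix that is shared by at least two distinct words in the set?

5

The deepest shared node is where two words last agree before diverging.
"netor" and "netorsoso" agree on "netor" (5 characters) before diverging; nothing deeper is shared.
Longest shared-prefix length: 5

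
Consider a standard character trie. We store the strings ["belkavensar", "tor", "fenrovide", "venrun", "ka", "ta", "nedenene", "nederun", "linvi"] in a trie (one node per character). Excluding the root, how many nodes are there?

48

Insert word by word; a character creates a node only if that edge doesn't already exist:
  "belkavensar" → 11 new (b, e, l, k, a, v, e, n, s, a, r)
  "tor" → 3 new (t, o, r)
  "fenrovide" → 9 new (f, e, n, r, o, v, i, d, e)
  "venrun" → 6 new (v, e, n, r, u, n)
  "ka" → 2 new (k, a)
  "ta" → prefix "t" already present; 1 new (a)
  "nedenene" → 8 new (n, e, d, e, n, e, n, e)
  "nederun" → prefix "nede" already present; 3 new (r, u, n)
  "linvi" → 5 new (l, i, n, v, i)
Total nodes = 11 + 3 + 9 + 6 + 2 + 1 + 8 + 3 + 5 = 48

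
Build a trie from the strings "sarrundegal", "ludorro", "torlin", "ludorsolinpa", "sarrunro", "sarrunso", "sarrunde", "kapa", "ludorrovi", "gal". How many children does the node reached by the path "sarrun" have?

3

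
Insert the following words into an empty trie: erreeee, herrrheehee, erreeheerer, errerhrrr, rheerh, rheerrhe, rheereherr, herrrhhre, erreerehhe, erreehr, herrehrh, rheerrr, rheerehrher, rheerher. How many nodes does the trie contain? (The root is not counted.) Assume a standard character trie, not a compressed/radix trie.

Count nodes per top-level branch (shared prefixes stored once):
  'e'-branch (erreeee, erreeheerer, erreehr, erreerehhe, errerhrrr): 24 nodes
  'h'-branch (herrehrh, herrrheehee, herrrhhre): 18 nodes
  'r'-branch (rheereherr, rheerehrher, rheerh, rheerher, rheerrhe, rheerrr): 21 nodes
Sum: 63

63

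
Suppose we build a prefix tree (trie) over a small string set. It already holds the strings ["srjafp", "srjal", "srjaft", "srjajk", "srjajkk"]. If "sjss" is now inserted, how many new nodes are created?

3

The longest prefix of "sjss" already in the trie is "s" (length 1).
So 4 − 1 = 3 new nodes.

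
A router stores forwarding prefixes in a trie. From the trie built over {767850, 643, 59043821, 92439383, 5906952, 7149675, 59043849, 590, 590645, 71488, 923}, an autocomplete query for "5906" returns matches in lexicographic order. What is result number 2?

Words with prefix "5906", in lexicographic order: "590645", "5906952"
The 2nd is 5906952.

5906952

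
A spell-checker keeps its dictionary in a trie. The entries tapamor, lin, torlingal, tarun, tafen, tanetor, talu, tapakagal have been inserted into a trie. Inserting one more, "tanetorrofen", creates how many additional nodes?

5

Walking "tanetorrofen" from the root, the first 7 characters ("tanetor") follow existing edges; "r" is the first miss.
New nodes needed: |"tanetorrofen"| − 7 = 12 − 7 = 5.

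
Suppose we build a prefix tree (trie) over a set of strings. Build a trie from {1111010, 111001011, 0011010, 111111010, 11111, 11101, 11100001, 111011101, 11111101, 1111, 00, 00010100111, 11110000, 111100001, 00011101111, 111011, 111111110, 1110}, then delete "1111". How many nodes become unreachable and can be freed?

After clearing the end-marker at "1111", prune upward until reaching a node still needed by another word.
Every node on "1111" is still needed (e.g. by "1111010"), so nothing is freed.
Nodes removed: 0

0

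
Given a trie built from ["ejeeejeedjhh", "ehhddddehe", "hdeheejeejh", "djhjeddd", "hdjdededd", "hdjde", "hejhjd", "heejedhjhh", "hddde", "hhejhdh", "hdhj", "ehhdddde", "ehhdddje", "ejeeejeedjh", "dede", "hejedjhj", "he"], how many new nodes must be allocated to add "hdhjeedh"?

Walking "hdhjeedh" from the root, the first 4 characters ("hdhj") follow existing edges; "e" is the first miss.
Each of the 4 remaining characters creates one node.

4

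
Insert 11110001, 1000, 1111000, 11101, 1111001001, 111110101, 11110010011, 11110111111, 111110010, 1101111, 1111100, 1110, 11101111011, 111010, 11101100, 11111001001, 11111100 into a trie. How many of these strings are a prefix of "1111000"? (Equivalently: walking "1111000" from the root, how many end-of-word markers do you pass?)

1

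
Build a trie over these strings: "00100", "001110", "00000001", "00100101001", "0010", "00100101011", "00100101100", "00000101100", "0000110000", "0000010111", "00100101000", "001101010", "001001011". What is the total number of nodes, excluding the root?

44

For each word, the new-node count is its length minus the longest prefix already in the trie:
  "00100" → 5 new (0, 0, 1, 0, 0)
  "001110" → prefix "001" already present; 3 new (1, 1, 0)
  "00000001" → prefix "00" already present; 6 new (0, 0, 0, 0, 0, 1)
  "00100101001" → prefix "00100" already present; 6 new (1, 0, 1, 0, 0, 1)
  "0010" → prefix "0010" already present; 0 new (none)
  "00100101011" → prefix "001001010" already present; 2 new (1, 1)
  "00100101100" → prefix "00100101" already present; 3 new (1, 0, 0)
  "00000101100" → prefix "00000" already present; 6 new (1, 0, 1, 1, 0, 0)
  "0000110000" → prefix "0000" already present; 6 new (1, 1, 0, 0, 0, 0)
  "0000010111" → prefix "000001011" already present; 1 new (1)
  "00100101000" → prefix "0010010100" already present; 1 new (0)
  "001101010" → prefix "0011" already present; 5 new (0, 1, 0, 1, 0)
  "001001011" → prefix "001001011" already present; 0 new (none)
Total nodes = 5 + 3 + 6 + 6 + 0 + 2 + 3 + 6 + 6 + 1 + 1 + 5 + 0 = 44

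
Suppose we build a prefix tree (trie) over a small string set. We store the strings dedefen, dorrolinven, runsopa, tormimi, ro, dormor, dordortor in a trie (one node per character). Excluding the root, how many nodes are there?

41

Count nodes per top-level branch (shared prefixes stored once):
  'd'-branch (dedefen, dordortor, dormor, dorrolinven): 26 nodes
  'r'-branch (ro, runsopa): 8 nodes
  't'-branch (tormimi): 7 nodes
Sum: 41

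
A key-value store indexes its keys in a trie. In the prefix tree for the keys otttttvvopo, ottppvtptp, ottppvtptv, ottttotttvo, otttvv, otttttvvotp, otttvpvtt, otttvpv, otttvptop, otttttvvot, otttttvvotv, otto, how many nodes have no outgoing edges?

10

A leaf is a node with no children — equivalently, the end of a word that is not a proper prefix of any other stored word.
Those words: "otto", "ottppvtptp", "ottppvtptv", "ottttotttvo", "otttttvvopo", "otttttvvotp", "otttttvvotv", "otttvptop", "otttvpvtt", "otttvv"
Leaf count: 10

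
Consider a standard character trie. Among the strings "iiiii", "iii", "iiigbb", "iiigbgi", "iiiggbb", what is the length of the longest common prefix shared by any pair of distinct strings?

Look for the deepest trie node that still has at least two words in its subtree.
e.g. "iiigbb" and "iiigbgi" share the prefix "iiigb" of length 5; no pair shares a longer one.
Longest shared-prefix length: 5

5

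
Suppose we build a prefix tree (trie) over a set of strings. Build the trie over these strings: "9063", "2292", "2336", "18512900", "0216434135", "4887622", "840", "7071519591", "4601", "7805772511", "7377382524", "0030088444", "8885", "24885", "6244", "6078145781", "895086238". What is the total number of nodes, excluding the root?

107

Trace insertions, counting only characters that open a new branch:
  "9063" → 4 new (9, 0, 6, 3)
  "2292" → 4 new (2, 2, 9, 2)
  "2336" → prefix "2" already present; 3 new (3, 3, 6)
  "18512900" → 8 new (1, 8, 5, 1, 2, 9, 0, 0)
  "0216434135" → 10 new (0, 2, 1, 6, 4, 3, 4, 1, 3, 5)
  "4887622" → 7 new (4, 8, 8, 7, 6, 2, 2)
  "840" → 3 new (8, 4, 0)
  "7071519591" → 10 new (7, 0, 7, 1, 5, 1, 9, 5, 9, 1)
  "4601" → prefix "4" already present; 3 new (6, 0, 1)
  "7805772511" → prefix "7" already present; 9 new (8, 0, 5, 7, 7, 2, 5, 1, 1)
  "7377382524" → prefix "7" already present; 9 new (3, 7, 7, 3, 8, 2, 5, 2, 4)
  "0030088444" → prefix "0" already present; 9 new (0, 3, 0, 0, 8, 8, 4, 4, 4)
  "8885" → prefix "8" already present; 3 new (8, 8, 5)
  "24885" → prefix "2" already present; 4 new (4, 8, 8, 5)
  "6244" → 4 new (6, 2, 4, 4)
  "6078145781" → prefix "6" already present; 9 new (0, 7, 8, 1, 4, 5, 7, 8, 1)
  "895086238" → prefix "8" already present; 8 new (9, 5, 0, 8, 6, 2, 3, 8)
Total nodes = 4 + 4 + 3 + 8 + 10 + 7 + 3 + 10 + 3 + 9 + 9 + 9 + 3 + 4 + 4 + 9 + 8 = 107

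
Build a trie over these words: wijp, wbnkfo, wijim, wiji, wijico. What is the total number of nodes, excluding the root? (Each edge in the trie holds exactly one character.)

13

Trie structure (* marks end of a word):
(root)
└─ w
   ├─ b
   │  └─ n
   │     └─ k
   │        └─ f
   │           └─ o *
   └─ i
      └─ j
         ├─ i *
         │  ├─ c
         │  │  └─ o *
         │  └─ m *
         └─ p *
Counting every labelled node above: 13.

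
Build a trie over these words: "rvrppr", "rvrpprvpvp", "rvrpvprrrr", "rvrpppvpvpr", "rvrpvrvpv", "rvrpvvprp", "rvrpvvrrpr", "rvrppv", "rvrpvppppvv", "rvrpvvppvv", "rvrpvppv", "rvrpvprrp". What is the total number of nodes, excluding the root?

For each word, the new-node count is its length minus the longest prefix already in the trie:
  "rvrppr" → 6 new (r, v, r, p, p, r)
  "rvrpprvpvp" → prefix "rvrppr" already present; 4 new (v, p, v, p)
  "rvrpvprrrr" → prefix "rvrp" already present; 6 new (v, p, r, r, r, r)
  "rvrpppvpvpr" → prefix "rvrpp" already present; 6 new (p, v, p, v, p, r)
  "rvrpvrvpv" → prefix "rvrpv" already present; 4 new (r, v, p, v)
  "rvrpvvprp" → prefix "rvrpv" already present; 4 new (v, p, r, p)
  "rvrpvvrrpr" → prefix "rvrpvv" already present; 4 new (r, r, p, r)
  "rvrppv" → prefix "rvrpp" already present; 1 new (v)
  "rvrpvppppvv" → prefix "rvrpvp" already present; 5 new (p, p, p, v, v)
  "rvrpvvppvv" → prefix "rvrpvvp" already present; 3 new (p, v, v)
  "rvrpvppv" → prefix "rvrpvpp" already present; 1 new (v)
  "rvrpvprrp" → prefix "rvrpvprr" already present; 1 new (p)
Total nodes = 6 + 4 + 6 + 6 + 4 + 4 + 4 + 1 + 5 + 3 + 1 + 1 = 45

45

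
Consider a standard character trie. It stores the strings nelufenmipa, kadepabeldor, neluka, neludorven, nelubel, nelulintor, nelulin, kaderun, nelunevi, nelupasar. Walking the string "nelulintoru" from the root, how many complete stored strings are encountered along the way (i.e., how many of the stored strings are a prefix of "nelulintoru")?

Walk "nelulintoru" from the root; an end-of-word marker is hit whenever a stored word is a prefix of "nelulintoru".
Prefixes of the query that are stored words: "nelulin", "nelulintor"
Count: 2

2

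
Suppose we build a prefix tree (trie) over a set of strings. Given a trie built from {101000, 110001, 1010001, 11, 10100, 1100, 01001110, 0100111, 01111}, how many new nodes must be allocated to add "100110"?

4

Walking "100110" from the root, the first 2 characters ("10") follow existing edges; "0" is the first miss.
New nodes needed: |"100110"| − 2 = 6 − 2 = 4.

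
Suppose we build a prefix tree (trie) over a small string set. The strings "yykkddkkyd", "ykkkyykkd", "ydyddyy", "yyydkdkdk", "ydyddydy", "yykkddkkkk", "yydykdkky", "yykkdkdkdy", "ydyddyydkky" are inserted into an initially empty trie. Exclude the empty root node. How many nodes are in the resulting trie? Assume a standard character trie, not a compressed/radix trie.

51

Insert word by word; a character creates a node only if that edge doesn't already exist:
  "yykkddkkyd" → 10 new (y, y, k, k, d, d, k, k, y, d)
  "ykkkyykkd" → prefix "y" already present; 8 new (k, k, k, y, y, k, k, d)
  "ydyddyy" → prefix "y" already present; 6 new (d, y, d, d, y, y)
  "yyydkdkdk" → prefix "yy" already present; 7 new (y, d, k, d, k, d, k)
  "ydyddydy" → prefix "ydyddy" already present; 2 new (d, y)
  "yykkddkkkk" → prefix "yykkddkk" already present; 2 new (k, k)
  "yydykdkky" → prefix "yy" already present; 7 new (d, y, k, d, k, k, y)
  "yykkdkdkdy" → prefix "yykkd" already present; 5 new (k, d, k, d, y)
  "ydyddyydkky" → prefix "ydyddyy" already present; 4 new (d, k, k, y)
Total nodes = 10 + 8 + 6 + 7 + 2 + 2 + 7 + 5 + 4 = 51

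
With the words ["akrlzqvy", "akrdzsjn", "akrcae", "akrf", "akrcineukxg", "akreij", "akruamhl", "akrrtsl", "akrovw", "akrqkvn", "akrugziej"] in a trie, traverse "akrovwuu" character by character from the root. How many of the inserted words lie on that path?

1

Traverse "akrovwuu" character by character; count nodes along the way that are marked as word ends.
Prefixes of the query that are stored words: "akrovw"
Count: 1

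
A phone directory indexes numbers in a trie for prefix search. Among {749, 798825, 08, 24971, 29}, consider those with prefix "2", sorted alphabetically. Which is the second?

29

Filter for "2…" and sort: "24971", "29"
The 2nd is 29.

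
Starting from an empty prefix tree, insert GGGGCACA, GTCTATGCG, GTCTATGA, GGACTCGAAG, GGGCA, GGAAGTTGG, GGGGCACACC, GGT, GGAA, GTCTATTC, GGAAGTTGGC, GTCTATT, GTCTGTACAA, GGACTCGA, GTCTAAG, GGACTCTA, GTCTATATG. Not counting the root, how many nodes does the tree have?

52

Trace insertions, counting only characters that open a new branch:
  "GGGGCACA" → 8 new (G, G, G, G, C, A, C, A)
  "GTCTATGCG" → prefix "G" already present; 8 new (T, C, T, A, T, G, C, G)
  "GTCTATGA" → prefix "GTCTATG" already present; 1 new (A)
  "GGACTCGAAG" → prefix "GG" already present; 8 new (A, C, T, C, G, A, A, G)
  "GGGCA" → prefix "GGG" already present; 2 new (C, A)
  "GGAAGTTGG" → prefix "GGA" already present; 6 new (A, G, T, T, G, G)
  "GGGGCACACC" → prefix "GGGGCACA" already present; 2 new (C, C)
  "GGT" → prefix "GG" already present; 1 new (T)
  "GGAA" → prefix "GGAA" already present; 0 new (none)
  "GTCTATTC" → prefix "GTCTAT" already present; 2 new (T, C)
  "GGAAGTTGGC" → prefix "GGAAGTTGG" already present; 1 new (C)
  "GTCTATT" → prefix "GTCTATT" already present; 0 new (none)
  "GTCTGTACAA" → prefix "GTCT" already present; 6 new (G, T, A, C, A, A)
  "GGACTCGA" → prefix "GGACTCGA" already present; 0 new (none)
  "GTCTAAG" → prefix "GTCTA" already present; 2 new (A, G)
  "GGACTCTA" → prefix "GGACTC" already present; 2 new (T, A)
  "GTCTATATG" → prefix "GTCTAT" already present; 3 new (A, T, G)
Total nodes = 8 + 8 + 1 + 8 + 2 + 6 + 2 + 1 + 0 + 2 + 1 + 0 + 6 + 0 + 2 + 2 + 3 = 52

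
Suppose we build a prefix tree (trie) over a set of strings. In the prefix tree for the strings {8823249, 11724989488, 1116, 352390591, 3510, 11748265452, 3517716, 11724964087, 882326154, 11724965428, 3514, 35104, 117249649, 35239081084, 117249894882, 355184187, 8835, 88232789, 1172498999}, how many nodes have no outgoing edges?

17

Leaves are exactly the stored words that no other stored word extends.
Those words: "1116", "11724964087", "117249649", "11724965428", "117249894882", "1172498999", "11748265452", "35104", "3514", "3517716", "352390591", "35239081084", "355184187", "8823249", "882326154", "88232789", "8835"
Leaf count: 17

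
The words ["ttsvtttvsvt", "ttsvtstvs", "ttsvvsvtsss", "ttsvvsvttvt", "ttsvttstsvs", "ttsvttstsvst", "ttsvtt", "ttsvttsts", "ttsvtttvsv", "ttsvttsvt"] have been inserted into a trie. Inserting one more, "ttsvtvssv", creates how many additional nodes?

"ttsvt" is already a path in the trie; the remaining "vssv" must be added.
New nodes needed: |"ttsvtvssv"| − 5 = 9 − 5 = 4.

4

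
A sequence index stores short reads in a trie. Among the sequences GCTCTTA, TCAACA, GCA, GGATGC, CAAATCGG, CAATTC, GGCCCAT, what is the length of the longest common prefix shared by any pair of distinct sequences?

The deepest shared node is where two words last agree before diverging.
e.g. "CAAATCGG" and "CAATTC" share the prefix "CAA" of length 3; no pair shares a longer one.
Longest shared-prefix length: 3

3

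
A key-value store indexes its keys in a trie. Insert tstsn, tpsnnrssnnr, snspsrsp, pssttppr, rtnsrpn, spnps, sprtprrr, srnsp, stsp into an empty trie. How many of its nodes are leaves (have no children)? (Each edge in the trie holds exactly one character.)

A leaf is a node with no children — equivalently, the end of a word that is not a proper prefix of any other stored word.
Those words: "pssttppr", "rtnsrpn", "snspsrsp", "spnps", "sprtprrr", "srnsp", "stsp", "tpsnnrssnnr", "tstsn"
Leaf count: 9

9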